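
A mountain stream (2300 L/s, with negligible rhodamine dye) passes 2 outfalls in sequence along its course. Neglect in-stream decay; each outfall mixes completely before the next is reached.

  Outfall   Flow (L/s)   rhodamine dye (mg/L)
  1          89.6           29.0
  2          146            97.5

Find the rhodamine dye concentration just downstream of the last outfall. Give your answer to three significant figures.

Outfall 1: combined Q = 2390 L/s; C = (2300·0 + 89.60·29.00)/2390 = 1.087 mg/L.
Outfall 2: combined Q = 2536 L/s; C = (2390·1.087 + 146.0·97.50)/2536 = 6.639 mg/L.

6.64 mg/L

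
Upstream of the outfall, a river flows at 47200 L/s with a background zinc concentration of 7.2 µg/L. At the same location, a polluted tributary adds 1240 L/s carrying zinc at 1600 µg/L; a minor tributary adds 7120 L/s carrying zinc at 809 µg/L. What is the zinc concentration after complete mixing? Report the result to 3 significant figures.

145 µg/L

Conservation of mass: C = (47200·7.200 + 1240·1600 + 7120·809.0) / 55560 = 8084000/55560 = 145.5 µg/L.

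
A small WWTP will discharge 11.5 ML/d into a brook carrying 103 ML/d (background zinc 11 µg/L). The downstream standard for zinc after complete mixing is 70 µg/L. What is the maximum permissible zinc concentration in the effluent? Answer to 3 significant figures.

598 µg/L

At the limit, (Qr·Cr + Qe·Cₑ)/(Qr + Qe) = 70:
Cₑ = (114.5·70 − 103.0·11.00) / 11.50 = 598.4 µg/L.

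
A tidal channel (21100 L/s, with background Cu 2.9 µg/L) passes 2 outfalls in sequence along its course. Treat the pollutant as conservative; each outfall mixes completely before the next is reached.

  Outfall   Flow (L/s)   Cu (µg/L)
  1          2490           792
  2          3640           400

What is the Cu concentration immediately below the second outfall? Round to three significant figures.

Outfall 1: combined Q = 23590 L/s; C = (21100·2.900 + 2490·792.0)/23590 = 86.19 µg/L.
Outfall 2: combined Q = 27230 L/s; C = (23590·86.19 + 3640·400.0)/27230 = 128.1 µg/L.

128 µg/L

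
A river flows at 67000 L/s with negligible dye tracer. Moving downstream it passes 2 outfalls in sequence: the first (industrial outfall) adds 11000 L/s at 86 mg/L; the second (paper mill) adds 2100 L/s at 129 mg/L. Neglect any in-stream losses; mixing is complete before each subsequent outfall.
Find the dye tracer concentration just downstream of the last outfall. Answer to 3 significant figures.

15.2 mg/L

Outfall 1: combined Q = 78000 L/s; C = (67000·0 + 11000·86.00)/78000 = 12.13 mg/L.
Outfall 2: combined Q = 80100 L/s; C = (78000·12.13 + 2100·129.0)/80100 = 15.19 mg/L.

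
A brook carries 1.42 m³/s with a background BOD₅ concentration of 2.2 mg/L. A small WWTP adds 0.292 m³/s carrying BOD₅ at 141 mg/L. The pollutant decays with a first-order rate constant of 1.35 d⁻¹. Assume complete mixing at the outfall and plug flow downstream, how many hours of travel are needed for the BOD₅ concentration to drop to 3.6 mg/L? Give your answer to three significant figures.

35.1 h

Conservation of mass: C = (1.420·2.200 + 0.2920·141.0) / 1.712 = 44.30/1.712 = 25.87 mg/L.
25.87·exp(−k·t) = 3.6 → t = ln(25.87/3.6)/k = 126200 s = 35.06 h.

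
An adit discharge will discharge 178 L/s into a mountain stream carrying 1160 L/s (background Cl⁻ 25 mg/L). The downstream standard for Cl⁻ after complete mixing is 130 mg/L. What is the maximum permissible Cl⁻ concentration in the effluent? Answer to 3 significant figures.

At the limit, (Qr·Cr + Qe·Cₑ)/(Qr + Qe) = 130:
Cₑ = (1338·130 − 1160·25.00) / 178.0 = 814.3 mg/L.

814 mg/L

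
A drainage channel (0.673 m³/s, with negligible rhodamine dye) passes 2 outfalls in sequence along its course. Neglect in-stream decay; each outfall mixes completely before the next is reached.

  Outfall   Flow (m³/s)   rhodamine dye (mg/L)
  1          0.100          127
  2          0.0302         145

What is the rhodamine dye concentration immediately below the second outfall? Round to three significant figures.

Outfall 1: combined Q = 0.7730 m³/s; C = (0.6730·0 + 0.1000·127.0)/0.7730 = 16.43 mg/L.
Outfall 2: combined Q = 0.8032 m³/s; C = (0.7730·16.43 + 0.03020·145.0)/0.8032 = 21.26 mg/L.

21.3 mg/L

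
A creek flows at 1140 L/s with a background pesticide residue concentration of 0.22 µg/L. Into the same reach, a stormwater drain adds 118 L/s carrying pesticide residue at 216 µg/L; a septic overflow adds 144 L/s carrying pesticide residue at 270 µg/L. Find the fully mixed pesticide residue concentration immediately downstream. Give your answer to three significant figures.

Conservation of mass: C = (1140·0.2200 + 118.0·216.0 + 144.0·270.0) / 1402 = 64620/1402 = 46.09 µg/L.

46.1 µg/L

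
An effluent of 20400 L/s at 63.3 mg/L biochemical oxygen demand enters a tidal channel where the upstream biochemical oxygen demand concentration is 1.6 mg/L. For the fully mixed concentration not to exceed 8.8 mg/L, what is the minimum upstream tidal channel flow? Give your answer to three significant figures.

154000 L/s

Set C_mix = 8.8: (Q·1.600 + 20400·63.30) / (Q + 20400) = 8.8
→ Q = 20400·(63.30 − 8.8)/(8.8 − 1.600) = 154400 L/s.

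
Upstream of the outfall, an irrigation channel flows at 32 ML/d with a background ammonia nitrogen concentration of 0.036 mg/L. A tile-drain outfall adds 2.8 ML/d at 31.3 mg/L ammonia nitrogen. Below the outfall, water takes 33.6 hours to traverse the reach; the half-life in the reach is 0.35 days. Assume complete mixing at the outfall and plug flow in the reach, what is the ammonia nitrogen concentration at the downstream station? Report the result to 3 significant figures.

Flow-weighted average: C = (32.00·0.03600 + 2.800·31.30) / 34.80 = 88.79/34.80 = 2.551 mg/L.
Half-life 0.35 d → k = ln 2 / 0.35 = 1.980 d⁻¹.
First-order decay: C = 2.551·exp(−k·t) = 2.551·0.06250 = 0.1595 mg/L.

0.159 mg/L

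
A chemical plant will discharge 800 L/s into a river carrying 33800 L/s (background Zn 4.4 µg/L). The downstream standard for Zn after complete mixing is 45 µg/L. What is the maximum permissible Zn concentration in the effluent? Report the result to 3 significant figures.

At the limit, (Qr·Cr + Qe·Cₑ)/(Qr + Qe) = 45:
Cₑ = (34600·45 − 33800·4.400) / 800.0 = 1760 µg/L.

1760 µg/L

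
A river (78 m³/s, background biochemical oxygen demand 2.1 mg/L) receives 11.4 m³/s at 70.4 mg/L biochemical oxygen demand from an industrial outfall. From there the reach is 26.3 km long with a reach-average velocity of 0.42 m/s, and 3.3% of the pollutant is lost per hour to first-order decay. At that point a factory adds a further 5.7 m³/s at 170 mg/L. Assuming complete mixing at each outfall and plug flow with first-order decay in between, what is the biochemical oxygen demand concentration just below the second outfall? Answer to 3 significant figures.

After mixing, C = (78.00·2.100 + 11.40·70.40) / 89.40 = 966.4/89.40 = 10.81 mg/L; combined flow 89.40 m³/s.
Travel time t = 26.3·1000 / 0.42 = 62620 s = 17.39 h.
3.3%/h lost → k = −ln(1 − 0.033) = 0.03356 h⁻¹.
Applying C = C₀e^(−kt): 10.81 × 0.5578 = 6.030 mg/L.
Second outfall: C = (89.40·6.030 + 5.700·170.0)/95.10 = 15.86 mg/L.

15.9 mg/L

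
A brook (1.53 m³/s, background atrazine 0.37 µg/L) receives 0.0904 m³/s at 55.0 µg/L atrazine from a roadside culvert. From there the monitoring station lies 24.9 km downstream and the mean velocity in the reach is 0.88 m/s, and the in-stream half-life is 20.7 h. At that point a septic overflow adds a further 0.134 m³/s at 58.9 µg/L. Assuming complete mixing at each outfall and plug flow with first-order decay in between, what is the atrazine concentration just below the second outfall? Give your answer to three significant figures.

6.92 µg/L

Conservation of mass: C = (1.530·0.3700 + 0.09040·55.00) / 1.620 = 5.538/1.620 = 3.418 µg/L; combined flow 1.620 m³/s.
Travel time t = 24.9·1000 / 0.88 = 28300 s = 7.860 h.
Half-life 20.7 h → k = ln 2 / 20.7 = 0.03349 h⁻¹ = 0.8036 d⁻¹.
Decay over the reach: 3.418·exp(−kt) = 3.418·0.7686 = 2.627 µg/L.
At the second outfall, C = (1.620·2.627 + 0.1340·58.90) / (1.620 + 0.1340) = 6.925 µg/L.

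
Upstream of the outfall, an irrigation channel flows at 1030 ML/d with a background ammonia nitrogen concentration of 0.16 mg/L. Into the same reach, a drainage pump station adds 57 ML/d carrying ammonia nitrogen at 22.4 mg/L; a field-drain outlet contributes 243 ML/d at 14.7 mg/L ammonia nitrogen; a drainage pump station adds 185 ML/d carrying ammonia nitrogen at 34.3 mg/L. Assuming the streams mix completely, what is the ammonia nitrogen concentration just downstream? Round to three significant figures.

7.50 mg/L

After mixing, C = (1030·0.1600 + 57.00·22.40 + 243.0·14.70 + 185.0·34.30) / 1515 = 11360/1515 = 7.498 mg/L.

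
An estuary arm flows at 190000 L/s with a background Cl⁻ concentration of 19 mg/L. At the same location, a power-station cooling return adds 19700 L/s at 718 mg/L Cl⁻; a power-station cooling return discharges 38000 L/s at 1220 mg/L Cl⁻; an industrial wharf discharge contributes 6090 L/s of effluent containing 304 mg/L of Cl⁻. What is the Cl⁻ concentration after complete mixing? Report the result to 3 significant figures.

Mass balance: C = (190000·19.00 + 19700·718.0 + 38000·1220 + 6090·304.0) / 253800 = 65970000/253800 = 259.9 mg/L.

260 mg/L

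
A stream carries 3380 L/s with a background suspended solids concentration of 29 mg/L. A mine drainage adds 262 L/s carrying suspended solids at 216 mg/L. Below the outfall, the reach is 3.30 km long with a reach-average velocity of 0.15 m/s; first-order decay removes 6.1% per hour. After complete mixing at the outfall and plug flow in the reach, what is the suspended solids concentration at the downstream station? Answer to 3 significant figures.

Mixed concentration C = ΣQC/ΣQ = (3380·29.00 + 262.0·216.0) / 3642 = 154600/3642 = 42.45 mg/L.
Travel time t = 3.30·1000 / 0.15 = 22000 s = 6.111 h.
6.1%/h lost → k = −ln(1 − 0.061) = 0.06294 h⁻¹.
After decay, C = 42.45 × e^(−kt) = 42.45 × 0.6807 = 28.90 mg/L.

28.9 mg/L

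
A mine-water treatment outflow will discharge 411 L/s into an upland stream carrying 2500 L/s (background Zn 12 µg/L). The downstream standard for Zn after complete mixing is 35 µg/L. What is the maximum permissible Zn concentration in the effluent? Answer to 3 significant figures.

At the limit, (Qr·Cr + Qe·Cₑ)/(Qr + Qe) = 35:
Cₑ = (2911·35 − 2500·12.00) / 411.0 = 174.9 µg/L.

175 µg/L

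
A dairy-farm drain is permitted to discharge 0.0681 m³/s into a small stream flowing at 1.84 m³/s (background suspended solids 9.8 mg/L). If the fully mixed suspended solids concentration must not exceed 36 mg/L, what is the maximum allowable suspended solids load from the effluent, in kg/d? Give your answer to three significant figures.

Mass balance at the limit: 1.840·9.800 + 0.06810·Cₑ = 1.908·36 → Cₑ = 743.9 mg/L.
Load = 0.06810 m³/s × 743.9 g/m³ × 86 400 s/d = 4377 kg/d.

4380 kg/d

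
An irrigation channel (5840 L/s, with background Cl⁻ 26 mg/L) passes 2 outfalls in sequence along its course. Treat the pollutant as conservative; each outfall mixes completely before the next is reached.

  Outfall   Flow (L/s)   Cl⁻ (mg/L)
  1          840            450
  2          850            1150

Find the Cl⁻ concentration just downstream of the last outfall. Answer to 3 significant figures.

200 mg/L

After outfall 1: Q = 5840 + 840.0 = 6680 L/s; C = (5840·26.00 + 840.0·450.0)/6680 = 79.32 mg/L.
After outfall 2: Q = 6680 + 850.0 = 7530 L/s; C = (6680·79.32 + 850.0·1150)/7530 = 200.2 mg/L.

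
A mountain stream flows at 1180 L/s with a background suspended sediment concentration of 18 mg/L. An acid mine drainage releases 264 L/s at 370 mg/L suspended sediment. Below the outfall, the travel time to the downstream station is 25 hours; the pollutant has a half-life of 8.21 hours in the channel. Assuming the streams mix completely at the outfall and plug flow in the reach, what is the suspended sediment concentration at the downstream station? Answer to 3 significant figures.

9.98 mg/L

After mixing, C = (1180·18.00 + 264.0·370.0) / 1444 = 118900/1444 = 82.35 mg/L.
Half-life 8.21 h → k = ln 2 / 8.21 = 0.08443 h⁻¹ = 2.026 d⁻¹.
After decay, C = 82.35 × e^(−kt) = 82.35 × 0.1212 = 9.978 mg/L.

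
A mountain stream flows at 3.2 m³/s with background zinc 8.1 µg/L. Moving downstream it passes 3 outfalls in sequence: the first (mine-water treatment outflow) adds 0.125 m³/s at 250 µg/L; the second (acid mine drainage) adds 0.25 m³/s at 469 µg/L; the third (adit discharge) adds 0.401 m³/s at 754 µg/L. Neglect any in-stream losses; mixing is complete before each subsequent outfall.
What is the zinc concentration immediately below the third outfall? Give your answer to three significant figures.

Outfall 1: combined Q = 3.325 m³/s; C = (3.200·8.100 + 0.1250·250.0)/3.325 = 17.19 µg/L.
Outfall 2: combined Q = 3.575 m³/s; C = (3.325·17.19 + 0.2500·469.0)/3.575 = 48.79 µg/L.
Outfall 3: combined Q = 3.976 m³/s; C = (3.575·48.79 + 0.4010·754.0)/3.976 = 119.9 µg/L.

120 µg/L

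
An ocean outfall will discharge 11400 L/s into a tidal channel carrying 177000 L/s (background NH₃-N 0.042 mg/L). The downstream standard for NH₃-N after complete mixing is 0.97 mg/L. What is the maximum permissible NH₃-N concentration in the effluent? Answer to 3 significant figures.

15.4 mg/L

At the limit, (Qr·Cr + Qe·Cₑ)/(Qr + Qe) = 0.97:
Cₑ = (188400·0.97 − 177000·0.04200) / 11400 = 15.38 mg/L.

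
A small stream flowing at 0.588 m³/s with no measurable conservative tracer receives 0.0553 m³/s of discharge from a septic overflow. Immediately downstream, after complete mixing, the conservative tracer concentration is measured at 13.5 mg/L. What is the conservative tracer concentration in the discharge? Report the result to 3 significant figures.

157 mg/L

Mass balance: 0.5880·0 + 0.05530·Cₑ = 0.6433·13.50
→ Cₑ = (0.6433·13.50 − 0.5880·0) / 0.05530 = 157.0 mg/L.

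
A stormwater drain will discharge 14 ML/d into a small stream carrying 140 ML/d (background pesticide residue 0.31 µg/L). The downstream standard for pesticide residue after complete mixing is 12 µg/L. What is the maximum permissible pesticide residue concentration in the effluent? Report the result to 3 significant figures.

129 µg/L

At the limit, (Qr·Cr + Qe·Cₑ)/(Qr + Qe) = 12:
Cₑ = (154.0·12 − 140.0·0.3100) / 14.00 = 128.9 µg/L.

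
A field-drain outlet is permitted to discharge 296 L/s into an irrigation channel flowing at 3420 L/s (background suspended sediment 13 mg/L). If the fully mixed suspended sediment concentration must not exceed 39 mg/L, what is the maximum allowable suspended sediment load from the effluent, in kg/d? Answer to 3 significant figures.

Mass balance at the limit: 3420·13.00 + 296.0·Cₑ = 3716·39 → Cₑ = 339.4 mg/L.
296.0 L/s = 0.2960 m³/s. Load = 0.2960 m³/s × 339.4 g/m³ × 86 400 s/d = 8680 kg/d.

8680 kg/d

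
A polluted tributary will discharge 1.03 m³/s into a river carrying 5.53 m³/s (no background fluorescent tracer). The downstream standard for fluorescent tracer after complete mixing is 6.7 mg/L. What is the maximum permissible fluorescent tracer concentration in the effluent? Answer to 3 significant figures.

42.7 mg/L

At the limit, (Qr·Cr + Qe·Cₑ)/(Qr + Qe) = 6.7:
Cₑ = (6.560·6.7 − 5.530·0) / 1.030 = 42.67 mg/L.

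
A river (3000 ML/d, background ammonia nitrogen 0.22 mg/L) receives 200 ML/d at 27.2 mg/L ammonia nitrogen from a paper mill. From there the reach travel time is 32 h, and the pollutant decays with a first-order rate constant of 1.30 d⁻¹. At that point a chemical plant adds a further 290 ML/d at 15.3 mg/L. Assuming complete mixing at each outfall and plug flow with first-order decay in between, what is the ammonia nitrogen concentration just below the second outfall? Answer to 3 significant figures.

Mixed concentration C = ΣQC/ΣQ = (3000·0.2200 + 200.0·27.20) / 3200 = 6100/3200 = 1.906 mg/L; combined flow 3200 ML/d.
First-order decay: C = 1.906·exp(−k·t) = 1.906·0.1767 = 0.3368 mg/L.
At the second outfall, C = (3200·0.3368 + 290.0·15.30) / (3200 + 290.0) = 1.580 mg/L.

1.58 mg/L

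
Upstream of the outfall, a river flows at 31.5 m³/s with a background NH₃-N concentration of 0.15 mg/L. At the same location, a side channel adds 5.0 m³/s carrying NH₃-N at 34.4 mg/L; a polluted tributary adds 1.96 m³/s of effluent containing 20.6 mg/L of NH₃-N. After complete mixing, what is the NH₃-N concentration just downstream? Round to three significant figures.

5.64 mg/L

After mixing, C = (31.50·0.1500 + 5.000·34.40 + 1.960·20.60) / 38.46 = 217.1/38.46 = 5.645 mg/L.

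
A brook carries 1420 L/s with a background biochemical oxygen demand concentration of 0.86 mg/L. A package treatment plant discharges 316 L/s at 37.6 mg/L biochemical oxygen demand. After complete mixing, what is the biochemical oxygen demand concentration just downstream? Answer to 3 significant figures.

7.55 mg/L

Mixed concentration C = ΣQC/ΣQ = (1420·0.8600 + 316.0·37.60) / 1736 = 13100/1736 = 7.548 mg/L.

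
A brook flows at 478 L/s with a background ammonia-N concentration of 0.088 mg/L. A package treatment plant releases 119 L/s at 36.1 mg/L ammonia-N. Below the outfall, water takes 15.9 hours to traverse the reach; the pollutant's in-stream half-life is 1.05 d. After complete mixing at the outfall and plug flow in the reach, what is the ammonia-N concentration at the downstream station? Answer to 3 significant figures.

After mixing, C = (478.0·0.08800 + 119.0·36.10) / 597.0 = 4338/597.0 = 7.266 mg/L.
Half-life 1.05 d → k = ln 2 / 1.05 = 0.6601 d⁻¹.
After decay, C = 7.266 × e^(−kt) = 7.266 × 0.6457 = 4.692 mg/L.

4.69 mg/L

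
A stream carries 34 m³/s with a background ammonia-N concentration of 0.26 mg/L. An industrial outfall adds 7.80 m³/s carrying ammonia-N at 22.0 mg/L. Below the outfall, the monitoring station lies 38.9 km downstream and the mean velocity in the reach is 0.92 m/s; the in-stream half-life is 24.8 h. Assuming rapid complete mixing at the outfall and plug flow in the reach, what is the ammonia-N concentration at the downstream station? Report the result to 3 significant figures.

3.11 mg/L

Conservation of mass: C = (34.00·0.2600 + 7.800·22.00) / 41.80 = 180.4/41.80 = 4.317 mg/L.
Travel time t = 38.9·1000 / 0.92 = 42280 s = 11.75 h.
Half-life 24.8 h → k = ln 2 / 24.8 = 0.02795 h⁻¹ = 0.6708 d⁻¹.
Applying C = C₀e^(−kt): 4.317 × 0.7202 = 3.109 mg/L.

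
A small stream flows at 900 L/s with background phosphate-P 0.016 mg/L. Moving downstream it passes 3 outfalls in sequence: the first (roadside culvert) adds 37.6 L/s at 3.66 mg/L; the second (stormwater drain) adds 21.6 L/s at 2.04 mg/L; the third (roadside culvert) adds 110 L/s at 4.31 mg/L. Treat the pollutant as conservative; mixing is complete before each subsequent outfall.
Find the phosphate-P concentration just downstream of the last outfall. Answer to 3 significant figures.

0.627 mg/L

After outfall 1: Q = 900.0 + 37.60 = 937.6 L/s; C = (900.0·0.01600 + 37.60·3.660)/937.6 = 0.1621 mg/L.
After outfall 2: Q = 937.6 + 21.60 = 959.2 L/s; C = (937.6·0.1621 + 21.60·2.040)/959.2 = 0.2044 mg/L.
After outfall 3: Q = 959.2 + 110.0 = 1069 L/s; C = (959.2·0.2044 + 110.0·4.310)/1069 = 0.6268 mg/L.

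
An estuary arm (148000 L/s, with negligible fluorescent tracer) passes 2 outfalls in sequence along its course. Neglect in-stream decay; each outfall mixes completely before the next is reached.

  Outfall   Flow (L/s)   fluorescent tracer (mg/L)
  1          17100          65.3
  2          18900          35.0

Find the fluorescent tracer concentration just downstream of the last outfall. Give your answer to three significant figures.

9.66 mg/L

Outfall 1: combined Q = 165100 L/s; C = (148000·0 + 17100·65.30)/165100 = 6.763 mg/L.
Outfall 2: combined Q = 184000 L/s; C = (165100·6.763 + 18900·35.00)/184000 = 9.664 mg/L.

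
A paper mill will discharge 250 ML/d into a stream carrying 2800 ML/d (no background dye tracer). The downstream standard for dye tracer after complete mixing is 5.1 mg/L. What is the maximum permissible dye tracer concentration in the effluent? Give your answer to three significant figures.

At the limit, (Qr·Cr + Qe·Cₑ)/(Qr + Qe) = 5.1:
Cₑ = (3050·5.1 − 2800·0) / 250.0 = 62.22 mg/L.

62.2 mg/L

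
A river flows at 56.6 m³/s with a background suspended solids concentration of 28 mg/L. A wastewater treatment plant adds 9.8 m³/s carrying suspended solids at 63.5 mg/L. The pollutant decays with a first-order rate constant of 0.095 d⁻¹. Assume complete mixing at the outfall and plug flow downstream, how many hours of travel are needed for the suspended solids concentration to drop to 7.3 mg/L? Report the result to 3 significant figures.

383 h

Flow-weighted average: C = (56.60·28.00 + 9.800·63.50) / 66.40 = 2207/66.40 = 33.24 mg/L.
33.24·exp(−k·t) = 7.3 → t = ln(33.24/7.3)/k = 1379000 s = 383.0 h.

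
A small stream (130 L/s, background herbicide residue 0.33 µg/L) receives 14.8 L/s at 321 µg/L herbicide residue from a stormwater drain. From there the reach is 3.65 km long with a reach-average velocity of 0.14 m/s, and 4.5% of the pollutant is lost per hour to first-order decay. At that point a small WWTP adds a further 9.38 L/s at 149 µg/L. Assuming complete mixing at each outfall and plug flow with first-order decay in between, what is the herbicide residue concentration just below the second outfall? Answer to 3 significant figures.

31.3 µg/L

Mixed concentration C = ΣQC/ΣQ = (130.0·0.3300 + 14.80·321.0) / 144.8 = 4794/144.8 = 33.11 µg/L; combined flow 144.8 L/s.
Travel time t = 3.65·1000 / 0.14 = 26070 s = 7.242 h.
4.5%/h lost → k = −ln(1 − 0.045) = 0.04604 h⁻¹.
First-order decay: C = 33.11·exp(−k·t) = 33.11·0.7164 = 23.72 µg/L.
At the second outfall, C = (144.8·23.72 + 9.380·149.0) / (144.8 + 9.380) = 31.34 µg/L.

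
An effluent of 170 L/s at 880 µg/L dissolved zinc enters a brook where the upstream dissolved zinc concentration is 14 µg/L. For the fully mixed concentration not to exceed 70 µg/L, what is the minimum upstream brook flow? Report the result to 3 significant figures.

Set C_mix = 70: (Q·14.00 + 170.0·880.0) / (Q + 170.0) = 70
→ Q = 170.0·(880.0 − 70)/(70 − 14.00) = 2459 L/s.

2460 L/s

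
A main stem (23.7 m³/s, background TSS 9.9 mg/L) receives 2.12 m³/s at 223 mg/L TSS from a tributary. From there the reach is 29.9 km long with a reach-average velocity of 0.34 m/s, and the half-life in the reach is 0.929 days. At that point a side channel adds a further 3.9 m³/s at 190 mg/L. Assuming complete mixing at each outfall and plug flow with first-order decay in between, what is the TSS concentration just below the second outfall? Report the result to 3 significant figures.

36.1 mg/L

After mixing, C = (23.70·9.900 + 2.120·223.0) / 25.82 = 707.4/25.82 = 27.40 mg/L; combined flow 25.82 m³/s.
Travel time t = 29.9·1000 / 0.34 = 87940 s = 24.43 h.
Half-life 0.929 d → k = ln 2 / 0.929 = 0.7461 d⁻¹.
Decay over the reach: 27.40·exp(−kt) = 27.40·0.4679 = 12.82 mg/L.
Second outfall: C = (25.82·12.82 + 3.900·190.0)/29.72 = 36.07 mg/L.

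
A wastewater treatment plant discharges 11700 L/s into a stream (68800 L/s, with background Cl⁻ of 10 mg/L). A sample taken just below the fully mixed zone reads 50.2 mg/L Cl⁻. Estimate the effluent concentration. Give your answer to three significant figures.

287 mg/L

Mass balance: 68800·10.00 + 11700·Cₑ = 80500·50.20
→ Cₑ = (80500·50.20 − 68800·10.00) / 11700 = 286.6 mg/L.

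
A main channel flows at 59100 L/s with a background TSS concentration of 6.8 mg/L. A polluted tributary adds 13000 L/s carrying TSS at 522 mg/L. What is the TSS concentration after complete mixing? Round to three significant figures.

99.7 mg/L

Mixed concentration C = ΣQC/ΣQ = (59100·6.800 + 13000·522.0) / 72100 = 7188000/72100 = 99.69 mg/L.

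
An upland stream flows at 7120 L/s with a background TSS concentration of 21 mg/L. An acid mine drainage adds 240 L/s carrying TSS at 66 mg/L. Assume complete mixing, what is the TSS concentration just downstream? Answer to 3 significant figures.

After mixing, C = (7120·21.00 + 240.0·66.00) / 7360 = 165400/7360 = 22.47 mg/L.

22.5 mg/L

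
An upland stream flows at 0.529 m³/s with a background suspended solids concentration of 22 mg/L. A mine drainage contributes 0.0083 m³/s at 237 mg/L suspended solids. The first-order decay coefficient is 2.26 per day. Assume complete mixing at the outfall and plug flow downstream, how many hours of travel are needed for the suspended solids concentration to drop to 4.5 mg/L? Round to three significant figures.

After mixing, C = (0.5290·22.00 + 0.008300·237.0) / 0.5373 = 13.61/0.5373 = 25.32 mg/L.
25.32·exp(−k·t) = 4.5 → t = ln(25.32/4.5)/k = 66050 s = 18.35 h.

18.3 h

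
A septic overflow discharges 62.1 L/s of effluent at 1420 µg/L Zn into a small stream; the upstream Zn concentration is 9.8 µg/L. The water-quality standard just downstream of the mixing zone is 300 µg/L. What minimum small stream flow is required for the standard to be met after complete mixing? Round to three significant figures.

Set C_mix = 300: (Q·9.800 + 62.10·1420) / (Q + 62.10) = 300
→ Q = 62.10·(1420 − 300)/(300 − 9.800) = 239.7 L/s.

240 L/s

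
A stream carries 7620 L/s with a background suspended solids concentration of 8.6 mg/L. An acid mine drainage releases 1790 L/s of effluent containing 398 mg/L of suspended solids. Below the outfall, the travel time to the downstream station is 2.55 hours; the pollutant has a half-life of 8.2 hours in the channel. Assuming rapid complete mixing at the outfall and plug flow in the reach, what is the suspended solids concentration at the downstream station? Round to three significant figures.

66.6 mg/L

After mixing, C = (7620·8.600 + 1790·398.0) / 9410 = 778000/9410 = 82.67 mg/L.
Half-life 8.2 h → k = ln 2 / 8.2 = 0.08453 h⁻¹ = 2.029 d⁻¹.
Decay over the reach: 82.67·exp(−kt) = 82.67·0.8061 = 66.64 mg/L.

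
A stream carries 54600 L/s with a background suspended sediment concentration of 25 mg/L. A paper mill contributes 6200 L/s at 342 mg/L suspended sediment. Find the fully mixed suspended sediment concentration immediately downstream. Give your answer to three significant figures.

Mixed concentration C = ΣQC/ΣQ = (54600·25.00 + 6200·342.0) / 60800 = 3485000/60800 = 57.33 mg/L.

57.3 mg/L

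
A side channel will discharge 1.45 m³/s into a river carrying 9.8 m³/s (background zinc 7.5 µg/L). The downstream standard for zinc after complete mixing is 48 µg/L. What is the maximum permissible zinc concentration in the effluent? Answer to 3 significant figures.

322 µg/L

At the limit, (Qr·Cr + Qe·Cₑ)/(Qr + Qe) = 48:
Cₑ = (11.25·48 − 9.800·7.500) / 1.450 = 321.7 µg/L.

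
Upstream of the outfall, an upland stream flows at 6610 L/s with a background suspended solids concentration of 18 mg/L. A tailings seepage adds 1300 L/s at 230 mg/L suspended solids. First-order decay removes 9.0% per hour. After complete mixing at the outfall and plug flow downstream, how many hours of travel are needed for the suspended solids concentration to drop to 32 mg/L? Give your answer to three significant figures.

Conservation of mass: C = (6610·18.00 + 1300·230.0) / 7910 = 418000/7910 = 52.84 mg/L.
9.0%/h lost → k = −ln(1 − 0.09) = 0.09431 h⁻¹.
52.84·exp(−k·t) = 32 → t = ln(52.84/32)/k = 19150 s = 5.318 h.

5.32 h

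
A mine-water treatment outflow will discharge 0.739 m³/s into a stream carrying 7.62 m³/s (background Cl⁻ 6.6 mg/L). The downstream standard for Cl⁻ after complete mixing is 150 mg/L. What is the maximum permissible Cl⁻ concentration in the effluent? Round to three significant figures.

1630 mg/L

At the limit, (Qr·Cr + Qe·Cₑ)/(Qr + Qe) = 150:
Cₑ = (8.359·150 − 7.620·6.600) / 0.7390 = 1629 mg/L.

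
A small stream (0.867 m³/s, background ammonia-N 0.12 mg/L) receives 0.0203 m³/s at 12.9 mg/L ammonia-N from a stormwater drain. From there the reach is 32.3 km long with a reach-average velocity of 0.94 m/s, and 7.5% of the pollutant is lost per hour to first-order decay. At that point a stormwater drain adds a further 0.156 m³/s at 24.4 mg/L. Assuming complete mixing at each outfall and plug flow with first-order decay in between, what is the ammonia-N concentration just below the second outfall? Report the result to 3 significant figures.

3.82 mg/L

After mixing, C = (0.8670·0.1200 + 0.02030·12.90) / 0.8873 = 0.3659/0.8873 = 0.4124 mg/L; combined flow 0.8873 m³/s.
Travel time t = 32.3·1000 / 0.94 = 34360 s = 9.545 h.
7.5%/h lost → k = −ln(1 − 0.075) = 0.07796 h⁻¹.
Decay over the reach: 0.4124·exp(−kt) = 0.4124·0.4751 = 0.1959 mg/L.
Second outfall: C = (0.8873·0.1959 + 0.1560·24.40)/1.043 = 3.815 mg/L.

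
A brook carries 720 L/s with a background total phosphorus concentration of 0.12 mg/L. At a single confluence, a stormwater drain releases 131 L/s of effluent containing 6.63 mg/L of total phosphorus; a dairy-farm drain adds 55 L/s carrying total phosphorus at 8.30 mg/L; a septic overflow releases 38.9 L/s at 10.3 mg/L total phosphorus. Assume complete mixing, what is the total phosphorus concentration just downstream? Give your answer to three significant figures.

1.92 mg/L

Conservation of mass: C = (720.0·0.1200 + 131.0·6.630 + 55.00·8.300 + 38.90·10.30) / 944.9 = 1812/944.9 = 1.918 mg/L.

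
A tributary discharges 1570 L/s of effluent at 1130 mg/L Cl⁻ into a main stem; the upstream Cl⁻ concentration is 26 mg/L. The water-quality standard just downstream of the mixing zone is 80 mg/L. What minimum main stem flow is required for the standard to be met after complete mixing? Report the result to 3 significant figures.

Set C_mix = 80: (Q·26.00 + 1570·1130) / (Q + 1570) = 80
→ Q = 1570·(1130 − 80)/(80 − 26.00) = 30530 L/s.

30500 L/s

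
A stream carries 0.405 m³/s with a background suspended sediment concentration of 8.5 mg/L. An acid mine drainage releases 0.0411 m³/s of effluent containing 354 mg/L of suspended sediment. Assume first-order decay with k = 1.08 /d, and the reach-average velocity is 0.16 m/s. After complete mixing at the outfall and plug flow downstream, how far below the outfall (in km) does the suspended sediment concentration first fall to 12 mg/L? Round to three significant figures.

After mixing, C = (0.4050·8.500 + 0.04110·354.0) / 0.4461 = 17.99/0.4461 = 40.33 mg/L.
Set 40.33·exp(−k·t) = 12 → t = ln(40.33/12)/k = 96980 s = 26.94 h.
Distance = v·t = 0.16·96980 = 15520 m = 15.52 km.

15.5 km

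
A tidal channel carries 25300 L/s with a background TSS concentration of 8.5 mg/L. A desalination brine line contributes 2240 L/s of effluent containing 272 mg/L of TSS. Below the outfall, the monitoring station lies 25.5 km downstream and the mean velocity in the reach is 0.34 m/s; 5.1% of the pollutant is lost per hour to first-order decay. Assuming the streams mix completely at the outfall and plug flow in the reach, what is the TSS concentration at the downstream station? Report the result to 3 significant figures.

Mass balance: C = (25300·8.500 + 2240·272.0) / 27540 = 824300/27540 = 29.93 mg/L.
Travel time t = 25.5·1000 / 0.34 = 75000 s = 20.83 h.
5.1%/h lost → k = −ln(1 − 0.051) = 0.05235 h⁻¹.
Decay over the reach: 29.93·exp(−kt) = 29.93·0.3360 = 10.06 mg/L.

10.1 mg/L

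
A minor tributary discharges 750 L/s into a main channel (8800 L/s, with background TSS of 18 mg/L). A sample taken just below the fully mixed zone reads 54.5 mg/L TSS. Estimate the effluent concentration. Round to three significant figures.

Mass balance: 8800·18.00 + 750.0·Cₑ = 9550·54.50
→ Cₑ = (9550·54.50 − 8800·18.00) / 750.0 = 482.8 mg/L.

483 mg/L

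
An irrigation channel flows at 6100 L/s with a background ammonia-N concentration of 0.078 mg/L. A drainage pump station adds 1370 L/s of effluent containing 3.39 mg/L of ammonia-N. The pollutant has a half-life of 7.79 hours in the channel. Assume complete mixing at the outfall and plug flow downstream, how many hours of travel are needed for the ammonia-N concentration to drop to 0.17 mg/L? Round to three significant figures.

Mass balance: C = (6100·0.07800 + 1370·3.390) / 7470 = 5120/7470 = 0.6854 mg/L.
Half-life 7.79 h → k = ln 2 / 7.79 = 0.08898 h⁻¹ = 2.135 d⁻¹.
0.6854·exp(−k·t) = 0.17 → t = ln(0.6854/0.17)/k = 56410 s = 15.67 h.

15.7 h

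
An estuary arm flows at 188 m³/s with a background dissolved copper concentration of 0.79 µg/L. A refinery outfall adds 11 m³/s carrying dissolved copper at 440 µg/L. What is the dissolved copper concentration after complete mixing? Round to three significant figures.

Conservation of mass: C = (188.0·0.7900 + 11.00·440.0) / 199.0 = 4989/199.0 = 25.07 µg/L.

25.1 µg/L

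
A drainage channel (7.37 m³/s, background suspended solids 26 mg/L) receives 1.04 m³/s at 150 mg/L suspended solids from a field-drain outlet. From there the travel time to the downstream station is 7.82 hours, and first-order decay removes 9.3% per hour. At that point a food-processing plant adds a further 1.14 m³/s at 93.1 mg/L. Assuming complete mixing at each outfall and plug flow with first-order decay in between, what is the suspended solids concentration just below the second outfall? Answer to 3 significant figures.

Flow-weighted average: C = (7.370·26.00 + 1.040·150.0) / 8.410 = 347.6/8.410 = 41.33 mg/L; combined flow 8.410 m³/s.
9.3%/h lost → k = −ln(1 − 0.093) = 0.09761 h⁻¹.
After decay, C = 41.33 × e^(−kt) = 41.33 × 0.4661 = 19.27 mg/L.
Second outfall: C = (8.410·19.27 + 1.140·93.10)/9.550 = 28.08 mg/L.

28.1 mg/L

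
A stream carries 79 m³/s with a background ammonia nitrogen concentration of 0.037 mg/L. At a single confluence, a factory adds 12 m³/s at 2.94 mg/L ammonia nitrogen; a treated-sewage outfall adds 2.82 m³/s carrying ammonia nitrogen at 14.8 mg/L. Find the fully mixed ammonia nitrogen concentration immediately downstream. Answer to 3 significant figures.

0.852 mg/L

After mixing, C = (79.00·0.03700 + 12.00·2.940 + 2.820·14.80) / 93.82 = 79.94/93.82 = 0.8520 mg/L.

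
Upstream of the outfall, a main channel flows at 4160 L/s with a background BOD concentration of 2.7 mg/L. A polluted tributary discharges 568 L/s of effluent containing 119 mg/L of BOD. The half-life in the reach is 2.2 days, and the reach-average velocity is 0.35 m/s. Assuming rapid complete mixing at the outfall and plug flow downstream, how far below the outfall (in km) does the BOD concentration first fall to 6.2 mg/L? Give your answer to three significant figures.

Conservation of mass: C = (4160·2.700 + 568.0·119.0) / 4728 = 78820/4728 = 16.67 mg/L.
Half-life 2.2 d → k = ln 2 / 2.2 = 0.3151 d⁻¹.
Set 16.67·exp(−k·t) = 6.2 → t = ln(16.67/6.2)/k = 271300 s = 75.35 h.
Distance = v·t = 0.35·271300 = 94940 m = 94.94 km.

94.9 km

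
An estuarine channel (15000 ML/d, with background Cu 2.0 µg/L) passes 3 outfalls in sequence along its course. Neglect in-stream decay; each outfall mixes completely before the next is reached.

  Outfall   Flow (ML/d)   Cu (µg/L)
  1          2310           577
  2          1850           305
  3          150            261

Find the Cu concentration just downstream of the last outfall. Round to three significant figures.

102 µg/L

Outfall 1: combined Q = 17310 ML/d; C = (15000·2.000 + 2310·577.0)/17310 = 78.73 µg/L.
Outfall 2: combined Q = 19160 ML/d; C = (17310·78.73 + 1850·305.0)/19160 = 100.6 µg/L.
Outfall 3: combined Q = 19310 ML/d; C = (19160·100.6 + 150.0·261.0)/19310 = 101.8 µg/L.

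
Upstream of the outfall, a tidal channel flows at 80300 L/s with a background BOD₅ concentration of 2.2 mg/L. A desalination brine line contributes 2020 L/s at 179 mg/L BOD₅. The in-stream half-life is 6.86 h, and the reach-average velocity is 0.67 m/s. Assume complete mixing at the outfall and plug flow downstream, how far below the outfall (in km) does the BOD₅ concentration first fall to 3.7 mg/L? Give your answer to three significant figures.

After mixing, C = (80300·2.200 + 2020·179.0) / 82320 = 538200/82320 = 6.538 mg/L.
Half-life 6.86 h → k = ln 2 / 6.86 = 0.1010 h⁻¹ = 2.425 d⁻¹.
Set 6.538·exp(−k·t) = 3.7 → t = ln(6.538/3.7)/k = 20290 s = 5.635 h.
Distance = v·t = 0.67·20290 = 13590 m = 13.59 km.

13.6 km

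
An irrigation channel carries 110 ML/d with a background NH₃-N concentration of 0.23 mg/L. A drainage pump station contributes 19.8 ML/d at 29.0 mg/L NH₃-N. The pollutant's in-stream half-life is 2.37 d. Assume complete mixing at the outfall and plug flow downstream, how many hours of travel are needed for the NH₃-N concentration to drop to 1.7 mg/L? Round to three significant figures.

Mixed concentration C = ΣQC/ΣQ = (110.0·0.2300 + 19.80·29.00) / 129.8 = 599.5/129.8 = 4.619 mg/L.
Half-life 2.37 d → k = ln 2 / 2.37 = 0.2925 d⁻¹.
4.619·exp(−k·t) = 1.7 → t = ln(4.619/1.7)/k = 295300 s = 82.02 h.

82.0 h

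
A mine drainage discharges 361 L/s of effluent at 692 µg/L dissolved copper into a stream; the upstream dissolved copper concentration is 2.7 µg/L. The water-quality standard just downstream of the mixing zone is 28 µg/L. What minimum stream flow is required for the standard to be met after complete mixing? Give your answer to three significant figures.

Set C_mix = 28: (Q·2.700 + 361.0·692.0) / (Q + 361.0) = 28
→ Q = 361.0·(692.0 − 28)/(28 − 2.700) = 9474 L/s.

9470 L/s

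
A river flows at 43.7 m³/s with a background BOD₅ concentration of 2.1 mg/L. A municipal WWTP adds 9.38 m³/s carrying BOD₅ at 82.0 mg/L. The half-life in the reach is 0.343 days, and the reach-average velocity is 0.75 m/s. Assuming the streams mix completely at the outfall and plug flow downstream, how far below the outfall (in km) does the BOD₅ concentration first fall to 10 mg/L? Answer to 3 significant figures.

15.5 km

After mixing, C = (43.70·2.100 + 9.380·82.00) / 53.08 = 860.9/53.08 = 16.22 mg/L.
Half-life 0.343 d → k = ln 2 / 0.343 = 2.021 d⁻¹.
Set 16.22·exp(−k·t) = 10 → t = ln(16.22/10)/k = 20680 s = 5.744 h.
Distance = v·t = 0.75·20680 = 15510 m = 15.51 km.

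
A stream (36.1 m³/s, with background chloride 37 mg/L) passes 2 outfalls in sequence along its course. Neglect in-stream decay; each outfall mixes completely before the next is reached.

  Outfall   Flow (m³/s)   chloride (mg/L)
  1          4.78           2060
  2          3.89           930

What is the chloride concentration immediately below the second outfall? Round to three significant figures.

331 mg/L

Below outfall 1: Q → 40.88 m³/s, C = (36.10·37.00 + 4.780·2060)/40.88 = 273.5 mg/L.
Below outfall 2: Q → 44.77 m³/s, C = (40.88·273.5 + 3.890·930.0)/44.77 = 330.6 mg/L.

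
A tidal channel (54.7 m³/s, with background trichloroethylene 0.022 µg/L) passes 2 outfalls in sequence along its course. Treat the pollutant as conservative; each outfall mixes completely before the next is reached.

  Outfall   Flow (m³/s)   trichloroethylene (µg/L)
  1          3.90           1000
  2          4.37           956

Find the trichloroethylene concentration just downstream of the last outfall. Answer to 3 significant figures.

Outfall 1: combined Q = 58.60 m³/s; C = (54.70·0.02200 + 3.900·1000)/58.60 = 66.57 µg/L.
Outfall 2: combined Q = 62.97 m³/s; C = (58.60·66.57 + 4.370·956.0)/62.97 = 128.3 µg/L.

128 µg/L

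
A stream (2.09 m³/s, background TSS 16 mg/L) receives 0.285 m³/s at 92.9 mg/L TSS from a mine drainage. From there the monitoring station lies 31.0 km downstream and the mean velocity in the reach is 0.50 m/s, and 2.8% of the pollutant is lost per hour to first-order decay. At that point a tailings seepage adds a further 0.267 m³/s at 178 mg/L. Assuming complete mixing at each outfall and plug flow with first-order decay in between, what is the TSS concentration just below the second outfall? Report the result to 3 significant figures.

Mixed concentration C = ΣQC/ΣQ = (2.090·16.00 + 0.2850·92.90) / 2.375 = 59.92/2.375 = 25.23 mg/L; combined flow 2.375 m³/s.
Travel time t = 31.0·1000 / 0.50 = 62000 s = 17.22 h.
2.8%/h lost → k = −ln(1 − 0.028) = 0.02840 h⁻¹.
Applying C = C₀e^(−kt): 25.23 × 0.6132 = 15.47 mg/L.
Second outfall: C = (2.375·15.47 + 0.2670·178.0)/2.642 = 31.89 mg/L.

31.9 mg/L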